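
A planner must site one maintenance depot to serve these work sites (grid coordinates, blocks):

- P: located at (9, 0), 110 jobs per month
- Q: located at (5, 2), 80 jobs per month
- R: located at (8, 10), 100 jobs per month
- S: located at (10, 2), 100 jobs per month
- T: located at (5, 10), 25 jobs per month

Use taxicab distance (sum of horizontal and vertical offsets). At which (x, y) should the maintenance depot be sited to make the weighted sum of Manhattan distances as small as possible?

Manhattan distance separates: Σwᵢ(|x−xᵢ|+|y−yᵢ|) = Σwᵢ|x−xᵢ| + Σwᵢ|y−yᵢ|, so x and y are optimised independently as 1-D weighted medians.
Total weight W = 415; half = 207.5.
x-coordinate, sorted with cumulative weight:
  x=5 (Q, w=80) cum 80
  x=5 (T, w=25) cum 105
  x=8 (R, w=100) cum 205
  x=9 (P, w=110) cum 315  ← median
  x=10 (S, w=100) cum 415
⇒ x* = 9
y-coordinate, sorted with cumulative weight:
  y=0 (P, w=110) cum 110
  y=2 (Q, w=80) cum 190
  y=2 (S, w=100) cum 290  ← median
  y=10 (R, w=100) cum 390
  y=10 (T, w=25) cum 415
⇒ y* = 2

(9, 2)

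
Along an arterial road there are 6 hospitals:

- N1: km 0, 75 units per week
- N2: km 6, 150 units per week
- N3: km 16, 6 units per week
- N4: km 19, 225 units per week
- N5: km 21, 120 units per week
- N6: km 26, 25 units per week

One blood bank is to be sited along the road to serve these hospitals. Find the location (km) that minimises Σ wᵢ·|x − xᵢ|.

x = 19

For a sum of weighted absolute distances on a line, the optimum is the weighted median (not the mean). Total weight W = 601; half-weight = 300.5.
Sort by position and accumulate weight:
  km 0 (N1, w=75) → cum 75
  km 6 (N2, w=150) → cum 225
  km 16 (N3, w=6) → cum 231
  km 19 (N4, w=225) → cum 456  ≥ 300.5 → median here
  km 21 (N5, w=120) → cum 576
  km 26 (N6, w=25) → cum 601
Optimal location: km 19.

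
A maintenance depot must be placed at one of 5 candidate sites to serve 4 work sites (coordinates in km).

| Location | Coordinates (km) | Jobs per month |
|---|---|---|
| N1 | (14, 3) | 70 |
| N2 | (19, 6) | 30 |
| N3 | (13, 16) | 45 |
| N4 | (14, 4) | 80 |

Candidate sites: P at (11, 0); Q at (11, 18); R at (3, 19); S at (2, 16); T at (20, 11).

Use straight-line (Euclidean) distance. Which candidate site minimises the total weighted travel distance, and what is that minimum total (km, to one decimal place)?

Total weighted distance at each candidate:
  P (11, 0): total = 1722.6
  Q (11, 18): total = 2776.2
  R (3, 19): total = 3935.5
  S (2, 16): total = 3682.8
  T (20, 11): total = 1977.6
Minimum is at P with total 1722.6 km.

P, total 1722.6 km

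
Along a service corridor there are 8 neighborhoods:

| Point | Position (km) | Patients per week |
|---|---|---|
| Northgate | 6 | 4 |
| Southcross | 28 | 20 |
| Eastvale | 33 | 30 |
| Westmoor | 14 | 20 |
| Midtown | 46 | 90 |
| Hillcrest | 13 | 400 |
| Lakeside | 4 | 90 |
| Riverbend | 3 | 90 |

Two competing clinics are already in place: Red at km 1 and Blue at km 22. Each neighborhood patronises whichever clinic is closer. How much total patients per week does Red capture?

184

The indifferent point is the midpoint (1+22)/2 = 11.5; neighborhoods left of it (closer to Red at 1) go to Red, those right go to Blue.
  Riverbend at 3 (w=90) → Red
  Lakeside at 4 (w=90) → Red
  Northgate at 6 (w=4) → Red
  Hillcrest at 13 (w=400) → Blue
  Westmoor at 14 (w=20) → Blue
  Southcross at 28 (w=20) → Blue
  Eastvale at 33 (w=30) → Blue
  Midtown at 46 (w=90) → Blue
Red captures 184; Blue captures 560.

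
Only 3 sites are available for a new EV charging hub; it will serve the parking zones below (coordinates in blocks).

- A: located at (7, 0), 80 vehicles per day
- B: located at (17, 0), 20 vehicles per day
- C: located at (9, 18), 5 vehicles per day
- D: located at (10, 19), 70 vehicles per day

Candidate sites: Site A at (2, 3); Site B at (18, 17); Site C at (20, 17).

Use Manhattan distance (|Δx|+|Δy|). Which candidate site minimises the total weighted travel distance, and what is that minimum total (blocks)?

Total weighted distance at each candidate:
  Site A (2, 3): total = 2790
  Site B (18, 17): total = 3350
  Site C (20, 17): total = 3700
Minimum is at Site A with total 2790 blocks.

Site A, total 2790 blocks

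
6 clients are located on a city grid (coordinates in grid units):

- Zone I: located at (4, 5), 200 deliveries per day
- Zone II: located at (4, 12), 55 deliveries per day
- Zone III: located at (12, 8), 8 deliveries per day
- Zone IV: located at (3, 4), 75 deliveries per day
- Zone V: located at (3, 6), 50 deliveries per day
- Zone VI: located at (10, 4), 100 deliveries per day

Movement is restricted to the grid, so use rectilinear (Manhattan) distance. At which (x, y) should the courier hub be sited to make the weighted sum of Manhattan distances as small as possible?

Manhattan distance separates: Σwᵢ(|x−xᵢ|+|y−yᵢ|) = Σwᵢ|x−xᵢ| + Σwᵢ|y−yᵢ|, so x and y are optimised independently as 1-D weighted medians.
Total weight W = 488; half = 244.
x-coordinate, sorted with cumulative weight:
  x=3 (Zone IV, w=75) cum 75
  x=3 (Zone V, w=50) cum 125
  x=4 (Zone I, w=200) cum 325  ← median
  x=4 (Zone II, w=55) cum 380
  x=10 (Zone VI, w=100) cum 480
  x=12 (Zone III, w=8) cum 488
⇒ x* = 4
y-coordinate, sorted with cumulative weight:
  y=4 (Zone IV, w=75) cum 75
  y=4 (Zone VI, w=100) cum 175
  y=5 (Zone I, w=200) cum 375  ← median
  y=6 (Zone V, w=50) cum 425
  y=8 (Zone III, w=8) cum 433
  y=12 (Zone II, w=55) cum 488
⇒ y* = 5

(4, 5)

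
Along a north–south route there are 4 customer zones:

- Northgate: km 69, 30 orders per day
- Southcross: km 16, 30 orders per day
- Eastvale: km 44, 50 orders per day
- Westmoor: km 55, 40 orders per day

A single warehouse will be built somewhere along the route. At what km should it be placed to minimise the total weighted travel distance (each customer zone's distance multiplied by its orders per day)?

For a sum of weighted absolute distances on a line, the optimum is the weighted median (not the mean). Total weight W = 150; half-weight = 75.
Sort by position and accumulate weight:
  km 16 (Southcross, w=30) → cum 30
  km 44 (Eastvale, w=50) → cum 80  ≥ 75 → median here
  km 55 (Westmoor, w=40) → cum 120
  km 69 (Northgate, w=30) → cum 150
Optimal location: km 44.

x = 44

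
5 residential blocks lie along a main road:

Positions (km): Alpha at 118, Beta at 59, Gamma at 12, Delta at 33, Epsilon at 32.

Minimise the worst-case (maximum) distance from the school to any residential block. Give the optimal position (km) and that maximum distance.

location 65, max distance 53

The 1-center on a line is the midpoint of the two extreme points: leftmost at 12, rightmost at 118.
Optimal location = (12 + 118)/2 = 65; maximum distance = (118 − 12)/2 = 53.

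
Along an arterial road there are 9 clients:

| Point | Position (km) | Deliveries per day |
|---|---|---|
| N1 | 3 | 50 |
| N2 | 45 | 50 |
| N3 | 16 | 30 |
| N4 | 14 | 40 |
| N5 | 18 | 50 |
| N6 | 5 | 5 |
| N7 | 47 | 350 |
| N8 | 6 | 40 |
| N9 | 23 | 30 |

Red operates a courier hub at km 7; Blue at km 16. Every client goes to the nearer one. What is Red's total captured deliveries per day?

95

The indifferent point is the midpoint (7+16)/2 = 11.5; clients left of it (closer to Red at 7) go to Red, those right go to Blue.
  N1 at 3 (w=50) → Red
  N6 at 5 (w=5) → Red
  N8 at 6 (w=40) → Red
  N4 at 14 (w=40) → Blue
  N3 at 16 (w=30) → Blue
  N5 at 18 (w=50) → Blue
  N9 at 23 (w=30) → Blue
  N2 at 45 (w=50) → Blue
  N7 at 47 (w=350) → Blue
Red captures 95; Blue captures 550.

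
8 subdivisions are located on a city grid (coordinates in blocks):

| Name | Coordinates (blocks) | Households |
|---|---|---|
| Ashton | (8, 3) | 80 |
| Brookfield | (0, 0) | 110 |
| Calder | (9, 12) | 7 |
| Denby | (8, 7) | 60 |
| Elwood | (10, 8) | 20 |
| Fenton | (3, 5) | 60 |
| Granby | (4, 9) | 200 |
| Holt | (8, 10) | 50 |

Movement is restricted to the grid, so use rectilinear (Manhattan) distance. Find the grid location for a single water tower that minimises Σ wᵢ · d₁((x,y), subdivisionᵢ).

(4, 7)

Manhattan distance separates: Σwᵢ(|x−xᵢ|+|y−yᵢ|) = Σwᵢ|x−xᵢ| + Σwᵢ|y−yᵢ|, so x and y are optimised independently as 1-D weighted medians.
Total weight W = 587; half = 293.5.
x-coordinate, sorted with cumulative weight:
  x=0 (Brookfield, w=110) cum 110
  x=3 (Fenton, w=60) cum 170
  x=4 (Granby, w=200) cum 370  ← median
  x=8 (Ashton, w=80) cum 450
  x=8 (Denby, w=60) cum 510
  x=8 (Holt, w=50) cum 560
  x=9 (Calder, w=7) cum 567
  x=10 (Elwood, w=20) cum 587
⇒ x* = 4
y-coordinate, sorted with cumulative weight:
  y=0 (Brookfield, w=110) cum 110
  y=3 (Ashton, w=80) cum 190
  y=5 (Fenton, w=60) cum 250
  y=7 (Denby, w=60) cum 310  ← median
  y=8 (Elwood, w=20) cum 330
  y=9 (Granby, w=200) cum 530
  y=10 (Holt, w=50) cum 580
  y=12 (Calder, w=7) cum 587
⇒ y* = 7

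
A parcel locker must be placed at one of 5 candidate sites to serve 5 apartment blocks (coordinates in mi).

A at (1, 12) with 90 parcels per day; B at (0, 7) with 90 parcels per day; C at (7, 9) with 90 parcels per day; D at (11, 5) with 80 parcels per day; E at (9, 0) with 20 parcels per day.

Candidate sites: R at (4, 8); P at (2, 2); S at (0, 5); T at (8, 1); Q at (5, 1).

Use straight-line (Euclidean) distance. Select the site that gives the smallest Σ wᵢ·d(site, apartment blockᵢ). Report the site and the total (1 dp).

Total weighted distance at each candidate:
  R (4, 8): total = 1903.6
  P (2, 2): total = 3067.9
  S (0, 5): total = 2627.9
  T (8, 1): total = 3227.3
  Q (5, 1): total = 3157.9
Minimum is at R with total 1903.6 mi.

R, total 1903.6 mi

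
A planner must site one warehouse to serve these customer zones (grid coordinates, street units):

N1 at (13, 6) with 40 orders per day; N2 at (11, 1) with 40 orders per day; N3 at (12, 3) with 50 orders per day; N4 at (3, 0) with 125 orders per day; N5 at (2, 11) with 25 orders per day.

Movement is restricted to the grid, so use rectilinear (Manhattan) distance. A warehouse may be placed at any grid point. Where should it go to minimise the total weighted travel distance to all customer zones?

(3, 1)

Manhattan distance separates: Σwᵢ(|x−xᵢ|+|y−yᵢ|) = Σwᵢ|x−xᵢ| + Σwᵢ|y−yᵢ|, so x and y are optimised independently as 1-D weighted medians.
Total weight W = 280; half = 140.
x-coordinate, sorted with cumulative weight:
  x=2 (N5, w=25) cum 25
  x=3 (N4, w=125) cum 150  ← median
  x=11 (N2, w=40) cum 190
  x=12 (N3, w=50) cum 240
  x=13 (N1, w=40) cum 280
⇒ x* = 3
y-coordinate, sorted with cumulative weight:
  y=0 (N4, w=125) cum 125
  y=1 (N2, w=40) cum 165  ← median
  y=3 (N3, w=50) cum 215
  y=6 (N1, w=40) cum 255
  y=11 (N5, w=25) cum 280
⇒ y* = 1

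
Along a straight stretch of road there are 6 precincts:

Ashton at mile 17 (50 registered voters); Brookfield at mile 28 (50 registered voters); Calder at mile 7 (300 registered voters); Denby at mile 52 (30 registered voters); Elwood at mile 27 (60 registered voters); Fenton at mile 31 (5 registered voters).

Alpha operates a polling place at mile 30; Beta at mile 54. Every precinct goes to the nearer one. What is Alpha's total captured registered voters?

465

The indifferent point is the midpoint (30+54)/2 = 42; precincts left of it (closer to Alpha at 30) go to Alpha, those right go to Beta.
  Calder at 7 (w=300) → Alpha
  Ashton at 17 (w=50) → Alpha
  Elwood at 27 (w=60) → Alpha
  Brookfield at 28 (w=50) → Alpha
  Fenton at 31 (w=5) → Alpha
  Denby at 52 (w=30) → Beta
Alpha captures 465; Beta captures 30.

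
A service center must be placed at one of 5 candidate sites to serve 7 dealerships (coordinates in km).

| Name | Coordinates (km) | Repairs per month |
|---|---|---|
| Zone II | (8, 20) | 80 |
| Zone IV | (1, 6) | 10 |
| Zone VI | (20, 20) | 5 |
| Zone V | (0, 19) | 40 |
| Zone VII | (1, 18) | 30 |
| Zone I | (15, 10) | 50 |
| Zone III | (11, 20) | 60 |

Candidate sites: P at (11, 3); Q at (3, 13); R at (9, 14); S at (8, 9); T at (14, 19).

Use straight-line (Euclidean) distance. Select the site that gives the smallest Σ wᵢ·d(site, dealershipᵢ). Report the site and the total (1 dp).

R, total 2082.6 km

Total weighted distance at each candidate:
  P (11, 3): total = 4322.2
  Q (3, 13): total = 2539.1
  R (9, 14): total = 2082.6
  S (8, 9): total = 2929.5
  T (14, 19): total = 2294.5
Minimum is at R with total 2082.6 km.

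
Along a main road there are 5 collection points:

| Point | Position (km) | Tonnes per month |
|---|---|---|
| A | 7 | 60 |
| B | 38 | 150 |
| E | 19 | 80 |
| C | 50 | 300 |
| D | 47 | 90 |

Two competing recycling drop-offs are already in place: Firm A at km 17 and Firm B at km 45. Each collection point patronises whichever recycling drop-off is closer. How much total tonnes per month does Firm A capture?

140

The indifferent point is the midpoint (17+45)/2 = 31; collection points left of it (closer to Firm A at 17) go to Firm A, those right go to Firm B.
  A at 7 (w=60) → Firm A
  E at 19 (w=80) → Firm A
  B at 38 (w=150) → Firm B
  D at 47 (w=90) → Firm B
  C at 50 (w=300) → Firm B
Firm A captures 140; Firm B captures 540.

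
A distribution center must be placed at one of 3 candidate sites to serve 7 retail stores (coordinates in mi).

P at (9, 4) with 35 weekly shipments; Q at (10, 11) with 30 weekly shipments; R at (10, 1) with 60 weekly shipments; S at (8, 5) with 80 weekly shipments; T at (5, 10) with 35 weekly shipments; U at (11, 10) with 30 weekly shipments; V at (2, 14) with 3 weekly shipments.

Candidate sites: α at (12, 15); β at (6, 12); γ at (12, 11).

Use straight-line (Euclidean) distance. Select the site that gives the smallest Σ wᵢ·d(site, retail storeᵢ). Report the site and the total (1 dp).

γ, total 1836.6 mi

Total weighted distance at each candidate:
  α (12, 15): total = 2727.6
  β (6, 12): total = 1960.7
  γ (12, 11): total = 1836.6
Minimum is at γ with total 1836.6 mi.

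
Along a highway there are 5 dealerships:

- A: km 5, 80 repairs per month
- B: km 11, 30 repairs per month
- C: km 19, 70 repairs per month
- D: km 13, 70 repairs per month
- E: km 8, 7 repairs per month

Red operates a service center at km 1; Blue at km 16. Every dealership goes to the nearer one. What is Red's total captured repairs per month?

87

The indifferent point is the midpoint (1+16)/2 = 8.5; dealerships left of it (closer to Red at 1) go to Red, those right go to Blue.
  A at 5 (w=80) → Red
  E at 8 (w=7) → Red
  B at 11 (w=30) → Blue
  D at 13 (w=70) → Blue
  C at 19 (w=70) → Blue
Red captures 87; Blue captures 170.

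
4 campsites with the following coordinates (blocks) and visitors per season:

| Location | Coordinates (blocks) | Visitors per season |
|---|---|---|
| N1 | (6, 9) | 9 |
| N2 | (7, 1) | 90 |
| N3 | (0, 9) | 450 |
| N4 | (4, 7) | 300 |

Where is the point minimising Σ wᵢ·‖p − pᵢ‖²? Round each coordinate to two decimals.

(2.22, 7.45)

The minimiser of Σwᵢ‖p−pᵢ‖² is the weighted centroid p* = (Σwᵢpᵢ)/(Σwᵢ).
Σwᵢ = 849.
Σwᵢxᵢ = 9·6 + 90·7 + 450·0 + 300·4 = 1884.
Σwᵢyᵢ = 9·9 + 90·1 + 450·9 + 300·7 = 6321.
x* = 1884/849 = 2.22, y* = 6321/849 = 7.45.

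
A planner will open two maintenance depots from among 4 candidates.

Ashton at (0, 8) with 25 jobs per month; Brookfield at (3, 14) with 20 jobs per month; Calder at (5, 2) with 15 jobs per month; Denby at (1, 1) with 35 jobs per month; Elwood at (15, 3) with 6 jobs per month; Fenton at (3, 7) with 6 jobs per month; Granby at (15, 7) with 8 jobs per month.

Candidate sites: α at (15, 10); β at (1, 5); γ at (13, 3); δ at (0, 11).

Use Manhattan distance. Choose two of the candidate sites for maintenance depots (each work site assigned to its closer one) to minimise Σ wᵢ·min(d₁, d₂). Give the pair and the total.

{β, γ}, total 649

Evaluate every pair (each demand assigned to the nearer of the two):
  {β, γ}: total = 649
  {α, β}: total = 655
  {β, δ}: total = 688
  {γ, δ}: total = 817
  {α, δ}: total = 898
  {α, γ}: total = 1490
Best pair: {β, γ} with total 649.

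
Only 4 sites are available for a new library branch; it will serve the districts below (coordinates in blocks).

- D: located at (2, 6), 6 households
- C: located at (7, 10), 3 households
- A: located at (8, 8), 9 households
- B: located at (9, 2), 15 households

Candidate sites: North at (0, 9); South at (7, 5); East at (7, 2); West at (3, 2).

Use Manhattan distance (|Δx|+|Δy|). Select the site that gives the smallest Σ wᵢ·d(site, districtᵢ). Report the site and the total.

Total weighted distance at each candidate:
  North (0, 9): total = 375
  South (7, 5): total = 162
  East (7, 2): total = 171
  West (3, 2): total = 255
Minimum is at South with total 162 blocks.

South, total 162 blocks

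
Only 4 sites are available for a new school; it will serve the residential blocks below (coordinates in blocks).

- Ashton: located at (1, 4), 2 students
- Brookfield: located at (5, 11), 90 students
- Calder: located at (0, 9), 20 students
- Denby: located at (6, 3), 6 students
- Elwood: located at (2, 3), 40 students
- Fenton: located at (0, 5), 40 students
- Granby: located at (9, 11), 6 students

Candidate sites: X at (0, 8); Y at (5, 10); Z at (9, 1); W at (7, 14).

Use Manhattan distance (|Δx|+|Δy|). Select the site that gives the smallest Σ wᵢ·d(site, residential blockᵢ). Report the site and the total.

Y, total 1108 blocks

Total weighted distance at each candidate:
  X (0, 8): total = 1288
  Y (5, 10): total = 1108
  Z (9, 1): total = 2592
  W (7, 14): total = 2104
Minimum is at Y with total 1108 blocks.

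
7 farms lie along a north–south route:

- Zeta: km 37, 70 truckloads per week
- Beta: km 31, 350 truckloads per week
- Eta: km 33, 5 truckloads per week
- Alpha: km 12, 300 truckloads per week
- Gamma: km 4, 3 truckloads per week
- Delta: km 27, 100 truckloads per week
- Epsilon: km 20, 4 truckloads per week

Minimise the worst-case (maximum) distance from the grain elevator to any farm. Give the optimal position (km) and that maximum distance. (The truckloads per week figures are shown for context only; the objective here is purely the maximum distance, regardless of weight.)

The 1-center on a line is the midpoint of the two extreme points: leftmost at 4, rightmost at 37.
Optimal location = (4 + 37)/2 = 20.5; maximum distance = (37 − 4)/2 = 16.5.

location 20.5, max distance 16.5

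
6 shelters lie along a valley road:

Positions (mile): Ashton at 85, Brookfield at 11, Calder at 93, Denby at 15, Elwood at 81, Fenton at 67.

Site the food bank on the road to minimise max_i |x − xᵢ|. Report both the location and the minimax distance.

The 1-center on a line is the midpoint of the two extreme points: leftmost at 11, rightmost at 93.
Optimal location = (11 + 93)/2 = 52; maximum distance = (93 − 11)/2 = 41.

location 52, max distance 41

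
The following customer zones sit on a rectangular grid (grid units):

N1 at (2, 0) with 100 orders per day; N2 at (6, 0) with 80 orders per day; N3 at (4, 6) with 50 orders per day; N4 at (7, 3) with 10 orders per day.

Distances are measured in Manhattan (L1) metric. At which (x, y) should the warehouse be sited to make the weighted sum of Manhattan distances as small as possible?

(4, 0)

Manhattan distance separates: Σwᵢ(|x−xᵢ|+|y−yᵢ|) = Σwᵢ|x−xᵢ| + Σwᵢ|y−yᵢ|, so x and y are optimised independently as 1-D weighted medians.
Total weight W = 240; half = 120.
x-coordinate, sorted with cumulative weight:
  x=2 (N1, w=100) cum 100
  x=4 (N3, w=50) cum 150  ← median
  x=6 (N2, w=80) cum 230
  x=7 (N4, w=10) cum 240
⇒ x* = 4
y-coordinate, sorted with cumulative weight:
  y=0 (N1, w=100) cum 100
  y=0 (N2, w=80) cum 180  ← median
  y=3 (N4, w=10) cum 190
  y=6 (N3, w=50) cum 240
⇒ y* = 0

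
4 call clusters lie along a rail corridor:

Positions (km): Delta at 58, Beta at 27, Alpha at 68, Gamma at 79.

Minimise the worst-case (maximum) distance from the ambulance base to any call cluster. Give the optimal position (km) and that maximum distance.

The 1-center on a line is the midpoint of the two extreme points: leftmost at 27, rightmost at 79.
Optimal location = (27 + 79)/2 = 53; maximum distance = (79 − 27)/2 = 26.

location 53, max distance 26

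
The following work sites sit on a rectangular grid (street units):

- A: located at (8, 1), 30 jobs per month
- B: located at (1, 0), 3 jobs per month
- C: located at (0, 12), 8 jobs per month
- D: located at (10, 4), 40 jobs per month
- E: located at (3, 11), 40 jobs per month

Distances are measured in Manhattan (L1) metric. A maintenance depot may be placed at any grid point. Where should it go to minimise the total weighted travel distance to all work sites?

(8, 4)

Manhattan distance separates: Σwᵢ(|x−xᵢ|+|y−yᵢ|) = Σwᵢ|x−xᵢ| + Σwᵢ|y−yᵢ|, so x and y are optimised independently as 1-D weighted medians.
Total weight W = 121; half = 60.5.
x-coordinate, sorted with cumulative weight:
  x=0 (C, w=8) cum 8
  x=1 (B, w=3) cum 11
  x=3 (E, w=40) cum 51
  x=8 (A, w=30) cum 81  ← median
  x=10 (D, w=40) cum 121
⇒ x* = 8
y-coordinate, sorted with cumulative weight:
  y=0 (B, w=3) cum 3
  y=1 (A, w=30) cum 33
  y=4 (D, w=40) cum 73  ← median
  y=11 (E, w=40) cum 113
  y=12 (C, w=8) cum 121
⇒ y* = 4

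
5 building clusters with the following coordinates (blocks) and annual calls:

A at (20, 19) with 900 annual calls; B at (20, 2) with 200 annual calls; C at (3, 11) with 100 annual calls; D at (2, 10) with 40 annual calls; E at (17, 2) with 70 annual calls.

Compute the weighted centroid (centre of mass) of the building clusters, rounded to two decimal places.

(17.99, 14.61)

The minimiser of Σwᵢ‖p−pᵢ‖² is the weighted centroid p* = (Σwᵢpᵢ)/(Σwᵢ).
Σwᵢ = 1310.
Σwᵢxᵢ = 900·20 + 200·20 + 100·3 + 40·2 + 70·17 = 23570.
Σwᵢyᵢ = 900·19 + 200·2 + 100·11 + 40·10 + 70·2 = 19140.
x* = 23570/1310 = 17.99, y* = 19140/1310 = 14.61.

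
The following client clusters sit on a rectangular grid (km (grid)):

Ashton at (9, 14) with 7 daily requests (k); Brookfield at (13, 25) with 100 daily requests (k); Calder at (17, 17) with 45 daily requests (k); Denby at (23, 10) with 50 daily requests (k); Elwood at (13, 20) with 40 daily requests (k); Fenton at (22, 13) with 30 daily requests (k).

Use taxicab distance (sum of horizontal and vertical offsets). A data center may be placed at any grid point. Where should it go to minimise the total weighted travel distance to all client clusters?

Manhattan distance separates: Σwᵢ(|x−xᵢ|+|y−yᵢ|) = Σwᵢ|x−xᵢ| + Σwᵢ|y−yᵢ|, so x and y are optimised independently as 1-D weighted medians.
Total weight W = 272; half = 136.
x-coordinate, sorted with cumulative weight:
  x=9 (Ashton, w=7) cum 7
  x=13 (Brookfield, w=100) cum 107
  x=13 (Elwood, w=40) cum 147  ← median
  x=17 (Calder, w=45) cum 192
  x=22 (Fenton, w=30) cum 222
  x=23 (Denby, w=50) cum 272
⇒ x* = 13
y-coordinate, sorted with cumulative weight:
  y=10 (Denby, w=50) cum 50
  y=13 (Fenton, w=30) cum 80
  y=14 (Ashton, w=7) cum 87
  y=17 (Calder, w=45) cum 132
  y=20 (Elwood, w=40) cum 172  ← median
  y=25 (Brookfield, w=100) cum 272
⇒ y* = 20

(13, 20)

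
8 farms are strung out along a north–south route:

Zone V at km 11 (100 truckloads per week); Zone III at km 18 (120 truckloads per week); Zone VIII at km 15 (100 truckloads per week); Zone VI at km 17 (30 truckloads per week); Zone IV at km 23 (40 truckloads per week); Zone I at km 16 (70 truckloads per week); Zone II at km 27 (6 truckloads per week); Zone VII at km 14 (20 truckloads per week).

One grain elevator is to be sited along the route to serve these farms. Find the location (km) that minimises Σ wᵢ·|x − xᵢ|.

x = 16

For a sum of weighted absolute distances on a line, the optimum is the weighted median (not the mean). Total weight W = 486; half-weight = 243.
Sort by position and accumulate weight:
  km 11 (Zone V, w=100) → cum 100
  km 14 (Zone VII, w=20) → cum 120
  km 15 (Zone VIII, w=100) → cum 220
  km 16 (Zone I, w=70) → cum 290  ≥ 243 → median here
  km 17 (Zone VI, w=30) → cum 320
  km 18 (Zone III, w=120) → cum 440
  km 23 (Zone IV, w=40) → cum 480
  km 27 (Zone II, w=6) → cum 486
Optimal location: km 16.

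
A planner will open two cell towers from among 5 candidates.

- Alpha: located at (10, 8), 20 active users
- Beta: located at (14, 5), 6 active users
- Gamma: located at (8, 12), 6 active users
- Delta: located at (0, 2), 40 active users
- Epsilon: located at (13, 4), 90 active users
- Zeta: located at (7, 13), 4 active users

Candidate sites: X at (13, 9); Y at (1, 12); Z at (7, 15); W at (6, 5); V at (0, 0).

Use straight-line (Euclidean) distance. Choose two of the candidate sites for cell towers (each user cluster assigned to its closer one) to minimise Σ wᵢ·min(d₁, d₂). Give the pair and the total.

{X, V}, total 681.8

Evaluate every pair (each demand assigned to the nearer of the two):
  {X, V}: total = 681.8
  {X, W}: total = 870.1
  {W, V}: total = 940.3
  {X, Y}: total = 999.3
  {Z, W}: total = 1079.7
  {Y, W}: total = 1119.1
  {X, Z}: total = 1155.6
  {Z, V}: total = 1460.2
  {Y, V}: total = 1656.0
  {Y, Z}: total = 1782.2
Best pair: {X, V} with total 681.8.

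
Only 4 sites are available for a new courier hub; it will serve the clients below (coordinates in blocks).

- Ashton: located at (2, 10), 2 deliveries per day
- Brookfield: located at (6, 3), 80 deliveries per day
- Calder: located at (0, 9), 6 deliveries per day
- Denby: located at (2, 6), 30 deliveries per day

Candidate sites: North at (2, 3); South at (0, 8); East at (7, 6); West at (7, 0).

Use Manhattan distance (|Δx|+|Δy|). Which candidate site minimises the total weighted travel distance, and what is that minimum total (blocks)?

Total weighted distance at each candidate:
  North (2, 3): total = 472
  South (0, 8): total = 1014
  East (7, 6): total = 548
  West (7, 0): total = 776
Minimum is at North with total 472 blocks.

North, total 472 blocks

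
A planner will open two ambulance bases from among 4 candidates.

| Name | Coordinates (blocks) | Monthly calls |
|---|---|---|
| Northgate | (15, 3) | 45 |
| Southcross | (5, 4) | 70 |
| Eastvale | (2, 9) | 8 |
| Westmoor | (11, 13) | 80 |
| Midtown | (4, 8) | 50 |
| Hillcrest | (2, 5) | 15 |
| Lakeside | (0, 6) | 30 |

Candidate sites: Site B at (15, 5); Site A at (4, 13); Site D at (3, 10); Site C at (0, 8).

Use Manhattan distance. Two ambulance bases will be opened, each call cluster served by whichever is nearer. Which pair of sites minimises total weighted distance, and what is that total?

Evaluate every pair (each demand assigned to the nearer of the two):
  {Site B, Site D}: total = 1996
  {Site B, Site C}: total = 2039
  {Site B, Site A}: total = 2128
  {Site A, Site D}: total = 2441
  {Site A, Site C}: total = 2449
  {Site D, Site C}: total = 2596
Best pair: {Site B, Site D} with total 1996.

{Site B, Site D}, total 1996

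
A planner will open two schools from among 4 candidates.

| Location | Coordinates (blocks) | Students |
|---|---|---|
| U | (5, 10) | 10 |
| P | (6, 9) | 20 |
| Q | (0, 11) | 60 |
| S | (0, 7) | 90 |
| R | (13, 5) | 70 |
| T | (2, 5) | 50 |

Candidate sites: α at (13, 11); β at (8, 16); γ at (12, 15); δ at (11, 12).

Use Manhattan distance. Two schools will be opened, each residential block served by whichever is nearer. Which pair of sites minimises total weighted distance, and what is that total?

Evaluate every pair (each demand assigned to the nearer of the two):
  {α, δ}: total = 3620
  {β, δ}: total = 3830
  {γ, δ}: total = 3830
  {α, β}: total = 3850
  {α, γ}: total = 3850
  {β, γ}: total = 4200
Best pair: {α, δ} with total 3620.

{α, δ}, total 3620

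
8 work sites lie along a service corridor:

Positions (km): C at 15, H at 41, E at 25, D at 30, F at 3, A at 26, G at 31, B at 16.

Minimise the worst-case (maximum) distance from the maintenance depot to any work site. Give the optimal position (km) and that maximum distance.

The 1-center on a line is the midpoint of the two extreme points: leftmost at 3, rightmost at 41.
Optimal location = (3 + 41)/2 = 22; maximum distance = (41 − 3)/2 = 19.

location 22, max distance 19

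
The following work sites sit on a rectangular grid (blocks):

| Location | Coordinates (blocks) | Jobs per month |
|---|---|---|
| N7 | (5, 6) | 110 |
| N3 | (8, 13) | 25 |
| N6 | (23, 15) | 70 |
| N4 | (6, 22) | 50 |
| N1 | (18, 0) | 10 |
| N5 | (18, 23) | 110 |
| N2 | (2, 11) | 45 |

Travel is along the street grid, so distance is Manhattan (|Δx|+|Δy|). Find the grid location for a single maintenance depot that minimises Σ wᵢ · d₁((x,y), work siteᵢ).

Manhattan distance separates: Σwᵢ(|x−xᵢ|+|y−yᵢ|) = Σwᵢ|x−xᵢ| + Σwᵢ|y−yᵢ|, so x and y are optimised independently as 1-D weighted medians.
Total weight W = 420; half = 210.
x-coordinate, sorted with cumulative weight:
  x=2 (N2, w=45) cum 45
  x=5 (N7, w=110) cum 155
  x=6 (N4, w=50) cum 205
  x=8 (N3, w=25) cum 230  ← median
  x=18 (N1, w=10) cum 240
  x=18 (N5, w=110) cum 350
  x=23 (N6, w=70) cum 420
⇒ x* = 8
y-coordinate, sorted with cumulative weight:
  y=0 (N1, w=10) cum 10
  y=6 (N7, w=110) cum 120
  y=11 (N2, w=45) cum 165
  y=13 (N3, w=25) cum 190
  y=15 (N6, w=70) cum 260  ← median
  y=22 (N4, w=50) cum 310
  y=23 (N5, w=110) cum 420
⇒ y* = 15

(8, 15)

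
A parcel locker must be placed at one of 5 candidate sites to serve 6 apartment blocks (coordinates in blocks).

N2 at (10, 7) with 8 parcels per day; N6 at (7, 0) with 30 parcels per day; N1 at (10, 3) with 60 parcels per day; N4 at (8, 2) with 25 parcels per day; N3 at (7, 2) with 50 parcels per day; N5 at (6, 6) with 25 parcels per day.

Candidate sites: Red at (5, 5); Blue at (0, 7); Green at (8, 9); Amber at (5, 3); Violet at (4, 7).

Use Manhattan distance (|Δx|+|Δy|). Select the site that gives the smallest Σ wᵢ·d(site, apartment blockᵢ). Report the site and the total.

Amber, total 872 blocks

Total weighted distance at each candidate:
  Red (5, 5): total = 1136
  Blue (0, 7): total = 2440
  Green (8, 9): total = 1512
  Amber (5, 3): total = 872
  Violet (4, 7): total = 1648
Minimum is at Amber with total 872 blocks.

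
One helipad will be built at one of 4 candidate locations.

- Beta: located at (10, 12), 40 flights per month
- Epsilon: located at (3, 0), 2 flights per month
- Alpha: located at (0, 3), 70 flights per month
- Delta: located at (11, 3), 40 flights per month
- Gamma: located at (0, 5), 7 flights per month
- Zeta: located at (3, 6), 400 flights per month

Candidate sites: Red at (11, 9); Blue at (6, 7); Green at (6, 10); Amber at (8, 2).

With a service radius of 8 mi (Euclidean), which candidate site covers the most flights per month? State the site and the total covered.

Coverage radius r = 8 mi; a point is covered iff (Δx)²+(Δy)² ≤ 8² = 64.
  Red (11, 9): covers {Beta, Delta} → 80
  Blue (6, 7): covers {Beta, Epsilon, Alpha, Delta, Gamma, Zeta} → 559
  Green (6, 10): covers {Beta, Gamma, Zeta} → 447
  Amber (8, 2): covers {Epsilon, Delta, Zeta} → 442
Maximum coverage at Blue: 559 flights per month.

Blue, covering 559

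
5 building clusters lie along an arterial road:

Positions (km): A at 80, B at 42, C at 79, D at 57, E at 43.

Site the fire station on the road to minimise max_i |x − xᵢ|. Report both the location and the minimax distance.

The 1-center on a line is the midpoint of the two extreme points: leftmost at 42, rightmost at 80.
Optimal location = (42 + 80)/2 = 61; maximum distance = (80 − 42)/2 = 19.

location 61, max distance 19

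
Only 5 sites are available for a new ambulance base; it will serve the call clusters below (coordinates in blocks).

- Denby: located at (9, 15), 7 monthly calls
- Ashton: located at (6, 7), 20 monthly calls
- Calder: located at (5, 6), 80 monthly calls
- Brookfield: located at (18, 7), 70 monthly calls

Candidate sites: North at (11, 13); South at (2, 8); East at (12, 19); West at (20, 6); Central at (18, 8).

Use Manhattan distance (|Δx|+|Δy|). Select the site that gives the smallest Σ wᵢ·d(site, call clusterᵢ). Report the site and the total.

Central, total 1642 blocks

Total weighted distance at each candidate:
  North (11, 13): total = 2198
  South (2, 8): total = 1788
  East (12, 19): total = 3269
  West (20, 6): total = 1850
  Central (18, 8): total = 1642
Minimum is at Central with total 1642 blocks.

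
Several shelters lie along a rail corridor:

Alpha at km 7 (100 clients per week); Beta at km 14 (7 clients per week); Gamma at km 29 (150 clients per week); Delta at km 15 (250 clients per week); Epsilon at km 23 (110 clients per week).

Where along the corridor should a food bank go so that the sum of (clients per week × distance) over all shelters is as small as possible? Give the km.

x = 15

For a sum of weighted absolute distances on a line, the optimum is the weighted median (not the mean). Total weight W = 617; half-weight = 308.5.
Sort by position and accumulate weight:
  km 7 (Alpha, w=100) → cum 100
  km 14 (Beta, w=7) → cum 107
  km 15 (Delta, w=250) → cum 357  ≥ 308.5 → median here
  km 23 (Epsilon, w=110) → cum 467
  km 29 (Gamma, w=150) → cum 617
Optimal location: km 15.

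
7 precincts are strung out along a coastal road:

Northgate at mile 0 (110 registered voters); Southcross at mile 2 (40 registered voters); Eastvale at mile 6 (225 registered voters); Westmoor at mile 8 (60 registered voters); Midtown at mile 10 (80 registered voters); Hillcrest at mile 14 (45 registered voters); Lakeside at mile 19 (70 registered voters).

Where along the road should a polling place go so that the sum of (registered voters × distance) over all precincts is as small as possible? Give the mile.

x = 6

For a sum of weighted absolute distances on a line, the optimum is the weighted median (not the mean). Total weight W = 630; half-weight = 315.
Sort by position and accumulate weight:
  mile 0 (Northgate, w=110) → cum 110
  mile 2 (Southcross, w=40) → cum 150
  mile 6 (Eastvale, w=225) → cum 375  ≥ 315 → median here
  mile 8 (Westmoor, w=60) → cum 435
  mile 10 (Midtown, w=80) → cum 515
  mile 14 (Hillcrest, w=45) → cum 560
  mile 19 (Lakeside, w=70) → cum 630
Optimal location: mile 6.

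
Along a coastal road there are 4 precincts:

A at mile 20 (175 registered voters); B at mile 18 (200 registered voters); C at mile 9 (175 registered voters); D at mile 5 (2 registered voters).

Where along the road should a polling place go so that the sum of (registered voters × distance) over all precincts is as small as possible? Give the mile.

x = 18

For a sum of weighted absolute distances on a line, the optimum is the weighted median (not the mean). Total weight W = 552; half-weight = 276.
Sort by position and accumulate weight:
  mile 5 (D, w=2) → cum 2
  mile 9 (C, w=175) → cum 177
  mile 18 (B, w=200) → cum 377  ≥ 276 → median here
  mile 20 (A, w=175) → cum 552
Optimal location: mile 18.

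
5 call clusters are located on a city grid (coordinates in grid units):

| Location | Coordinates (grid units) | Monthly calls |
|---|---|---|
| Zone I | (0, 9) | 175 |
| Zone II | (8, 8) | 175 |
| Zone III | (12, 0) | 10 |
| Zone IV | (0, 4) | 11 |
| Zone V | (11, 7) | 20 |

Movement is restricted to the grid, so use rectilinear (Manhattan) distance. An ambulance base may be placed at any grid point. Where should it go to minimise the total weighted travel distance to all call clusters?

Manhattan distance separates: Σwᵢ(|x−xᵢ|+|y−yᵢ|) = Σwᵢ|x−xᵢ| + Σwᵢ|y−yᵢ|, so x and y are optimised independently as 1-D weighted medians.
Total weight W = 391; half = 195.5.
x-coordinate, sorted with cumulative weight:
  x=0 (Zone I, w=175) cum 175
  x=0 (Zone IV, w=11) cum 186
  x=8 (Zone II, w=175) cum 361  ← median
  x=11 (Zone V, w=20) cum 381
  x=12 (Zone III, w=10) cum 391
⇒ x* = 8
y-coordinate, sorted with cumulative weight:
  y=0 (Zone III, w=10) cum 10
  y=4 (Zone IV, w=11) cum 21
  y=7 (Zone V, w=20) cum 41
  y=8 (Zone II, w=175) cum 216  ← median
  y=9 (Zone I, w=175) cum 391
⇒ y* = 8

(8, 8)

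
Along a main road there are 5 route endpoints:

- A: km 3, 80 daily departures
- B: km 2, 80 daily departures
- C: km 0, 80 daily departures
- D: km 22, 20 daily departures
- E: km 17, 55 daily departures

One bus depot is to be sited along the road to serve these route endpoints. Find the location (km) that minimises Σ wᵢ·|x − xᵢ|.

For a sum of weighted absolute distances on a line, the optimum is the weighted median (not the mean). Total weight W = 315; half-weight = 157.5.
Sort by position and accumulate weight:
  km 0 (C, w=80) → cum 80
  km 2 (B, w=80) → cum 160  ≥ 157.5 → median here
  km 3 (A, w=80) → cum 240
  km 17 (E, w=55) → cum 295
  km 22 (D, w=20) → cum 315
Optimal location: km 2.

x = 2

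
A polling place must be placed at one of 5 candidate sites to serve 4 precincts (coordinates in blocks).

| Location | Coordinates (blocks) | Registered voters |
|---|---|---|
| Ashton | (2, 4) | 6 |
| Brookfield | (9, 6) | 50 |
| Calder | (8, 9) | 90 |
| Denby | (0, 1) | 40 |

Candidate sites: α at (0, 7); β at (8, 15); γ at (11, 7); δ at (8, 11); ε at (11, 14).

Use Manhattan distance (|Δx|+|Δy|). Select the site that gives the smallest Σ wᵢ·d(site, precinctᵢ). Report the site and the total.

Total weighted distance at each candidate:
  α (0, 7): total = 1670
  β (8, 15): total = 2022
  γ (11, 7): total = 1352
  δ (8, 11): total = 1278
  ε (11, 14): total = 2294
Minimum is at δ with total 1278 blocks.

δ, total 1278 blocks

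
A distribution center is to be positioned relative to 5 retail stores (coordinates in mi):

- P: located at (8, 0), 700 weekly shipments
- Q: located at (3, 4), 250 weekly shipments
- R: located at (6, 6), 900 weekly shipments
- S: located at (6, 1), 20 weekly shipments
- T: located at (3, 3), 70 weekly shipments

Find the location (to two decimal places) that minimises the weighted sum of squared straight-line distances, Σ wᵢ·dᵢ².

The minimiser of Σwᵢ‖p−pᵢ‖² is the weighted centroid p* = (Σwᵢpᵢ)/(Σwᵢ).
Σwᵢ = 1940.
Σwᵢxᵢ = 700·8 + 250·3 + 900·6 + 20·6 + 70·3 = 12080.
Σwᵢyᵢ = 700·0 + 250·4 + 900·6 + 20·1 + 70·3 = 6630.
x* = 12080/1940 = 6.23, y* = 6630/1940 = 3.42.

(6.23, 3.42)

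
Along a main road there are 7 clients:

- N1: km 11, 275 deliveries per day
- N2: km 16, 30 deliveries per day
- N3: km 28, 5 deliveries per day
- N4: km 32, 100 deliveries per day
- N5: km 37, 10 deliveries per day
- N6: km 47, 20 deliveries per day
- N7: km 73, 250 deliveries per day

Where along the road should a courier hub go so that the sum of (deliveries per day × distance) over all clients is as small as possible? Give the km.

For a sum of weighted absolute distances on a line, the optimum is the weighted median (not the mean). Total weight W = 690; half-weight = 345.
Sort by position and accumulate weight:
  km 11 (N1, w=275) → cum 275
  km 16 (N2, w=30) → cum 305
  km 28 (N3, w=5) → cum 310
  km 32 (N4, w=100) → cum 410  ≥ 345 → median here
  km 37 (N5, w=10) → cum 420
  km 47 (N6, w=20) → cum 440
  km 73 (N7, w=250) → cum 690
Optimal location: km 32.

x = 32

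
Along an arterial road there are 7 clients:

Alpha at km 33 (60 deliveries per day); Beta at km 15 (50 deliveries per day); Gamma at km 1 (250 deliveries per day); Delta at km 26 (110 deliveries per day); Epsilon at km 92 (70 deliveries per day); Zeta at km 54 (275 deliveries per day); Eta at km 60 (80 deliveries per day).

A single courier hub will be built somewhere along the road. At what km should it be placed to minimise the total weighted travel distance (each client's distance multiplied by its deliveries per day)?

x = 33

For a sum of weighted absolute distances on a line, the optimum is the weighted median (not the mean). Total weight W = 895; half-weight = 447.5.
Sort by position and accumulate weight:
  km 1 (Gamma, w=250) → cum 250
  km 15 (Beta, w=50) → cum 300
  km 26 (Delta, w=110) → cum 410
  km 33 (Alpha, w=60) → cum 470  ≥ 447.5 → median here
  km 54 (Zeta, w=275) → cum 745
  km 60 (Eta, w=80) → cum 825
  km 92 (Epsilon, w=70) → cum 895
Optimal location: km 33.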